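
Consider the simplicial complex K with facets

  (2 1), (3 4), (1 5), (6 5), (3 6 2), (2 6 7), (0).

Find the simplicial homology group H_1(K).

We work with the vertex ordering 0 < 1 < 2 < 3 < 4 < 5 < 6 < 7. The simplices of K, each written with vertices in increasing order, are:

  0-simplices (8): [0], [1], [2], [3], [4], [5], [6], [7]
  1-simplices (9): [1,2], [1,5], [2,3], [2,6], [2,7], [3,4], [3,6], [5,6], [6,7]
  2-simplices (2): [2,3,6], [2,6,7]

giving chain groups C_0 ≅ Z^8, C_1 ≅ Z^9, C_2 ≅ Z^2.

The boundary map ∂_1: C_1 → C_0 maps an edge to its endpoints' difference, ∂[p,q] = q − p. For instance
  ∂[2,7] = [7] − [2].
This gives a 8×9 integer matrix of rank 6; reducing to Smith normal form yields diagonal entries (1,1,1,1,1,1).

Boundary ∂_2: C_2 → C_1 maps a triangle to the signed sum of its edges. For instance
  ∂[2,6,7] = [6,7] − [2,7] + [2,6],
  ∂[2,3,6] = [3,6] − [2,6] + [2,3].
As a 9×2 matrix over Z this has rank 2, with invariant factors (1,1).

Reading off H_k = ker ∂_k / im ∂_{k+1}:

  H_1: rank ker ∂_1 − rank ∂_2 = (9 − 6) − 2 = 1, and the invariant factors of ∂_2 are all 1, so H_1 ≅ Z.

H_1 ≅ Z.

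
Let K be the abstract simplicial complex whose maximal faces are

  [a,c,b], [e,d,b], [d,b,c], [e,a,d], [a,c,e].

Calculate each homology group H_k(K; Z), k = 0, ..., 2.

Order the vertices as a < b < c < d < e. Listing each simplex with vertices in this order, K has dimension 2 with simplices:

  0-simplices (5): a, b, c, d, e
  1-simplices (10): ab, ac, ad, ae, bc, bd, be, cd, ce, de
  2-simplices (5): abc, ace, ade, bcd, bde

Hence C_0 ≅ Z^5, C_1 ≅ Z^10, C_2 ≅ Z^5.

∂_1: C_1 → C_0 is given by ∂[p,q] = [q] − [p].
As a 5×10 matrix over Z this has rank 4, with invariant factors (1,1,1,1).

The boundary map ∂_2: C_2 → C_1 acts by ∂[p,q,r] = [q,r] − [p,r] + [p,q]. For instance
  ∂bde = de − be + bd,
  ∂ace = ce − ae + ac.
The 10×5 boundary matrix has rank 5 and Smith normal form diag(1,1,1,1,1).

From H_k ≅ ker(∂_k) / im(∂_{k+1}) we obtain:

  H_0: rank C_0 − rank ∂_1 = 5 − 4 = 1, and the invariant factors of ∂_1 are all 1, so H_0 ≅ Z.
  H_1: rank ker ∂_1 − rank ∂_2 = (10 − 4) − 5 = 1, and the invariant factors of ∂_2 are all 1, so H_1 ≅ Z.
  H_2: rank ker ∂_2 − rank ∂_3 = (5 − 5) − 0 = 0, and there is no ∂_3, so H_2 ≅ 0.

As a check, the Euler characteristic is 5 − 10 + 5 = 0, which agrees with 1 − 1 + 0 = 0.

H_0 = Z,  H_1 = Z,  H_2 = 0.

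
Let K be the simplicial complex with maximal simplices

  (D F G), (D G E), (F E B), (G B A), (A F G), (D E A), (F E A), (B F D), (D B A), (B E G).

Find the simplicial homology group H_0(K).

Take the total order A < B < D < E < F < G on the vertex set. Then K (dimension 2) consists of the simplices:

  0-simplices (6): A, B, D, E, F, G
  1-simplices (15): AB, AD, AE, AF, AG, BD, BE, BF, BG, DE, DF, DG, EF, EG, FG
  2-simplices (10): ABD, ABG, ADE, AEF, AFG, BDF, BEF, BEG, DEG, DFG

Hence C_0 ≅ Z^6, C_1 ≅ Z^15, C_2 ≅ Z^10.

The boundary map ∂_1: C_1 → C_0 is given by ∂[p,q] = [q] − [p].
The resulting 6×15 matrix has rank 5, and its Smith normal form has invariant factors (1,1,1,1,1).

The boundary map ∂_2: C_2 → C_1 sends each 2-simplex [p,q,r] to [q,r] − [p,r] + [p,q]. For instance
  ∂BEG = EG − BG + BE,
  ∂ABD = BD − AD + AB.
The resulting 15×10 matrix has rank 10, and its Smith normal form has invariant factors (1,1,1,1,1,1,1,1,1,2).

Computing H_k = (kernel of ∂_k) / (image of ∂_{k+1}):

  H_0: rank C_0 − rank ∂_1 = 6 − 5 = 1, and the invariant factors of ∂_1 are all 1, so H_0 = Z.

H_0 ≅ Z.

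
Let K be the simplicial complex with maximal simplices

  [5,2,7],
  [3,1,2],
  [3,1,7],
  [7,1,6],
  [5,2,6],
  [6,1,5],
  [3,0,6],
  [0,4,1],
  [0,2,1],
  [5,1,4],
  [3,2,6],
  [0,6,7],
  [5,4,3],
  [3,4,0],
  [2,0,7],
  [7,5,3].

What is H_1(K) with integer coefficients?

Fix the vertex order 0 < 1 < 2 < 3 < 4 < 5 < 6 < 7 and write every simplex with vertices in increasing order. Then dim K = 2 and the simplices of K are:

  0-simplices (8): [0], [1], [2], [3], [4], [5], [6], [7]
  1-simplices (24): (24 of them)
  2-simplices (16): [0,1,2], [0,1,4], [0,2,7], [0,3,4], [0,3,6], [0,6,7], [1,2,3], [1,3,7], [1,4,5], [1,5,6], [1,6,7], [2,3,6], [2,5,6], [2,5,7], [3,4,5], [3,5,7]

giving chain groups C_0 ≅ Z^8, C_1 ≅ Z^24, C_2 ≅ Z^16.

Boundary ∂_1: C_1 → C_0 is given by ∂[p,q] = [q] − [p]. For instance
  ∂[2,5] = [5] − [2].
As a 8×24 matrix over Z this has rank 7, with invariant factors (1,1,1,1,1,1,1).

∂_2: C_2 → C_1 acts by ∂[p,q,r] = [q,r] − [p,r] + [p,q]. For instance
  ∂[0,1,2] = [1,2] − [0,2] + [0,1],
  ∂[1,2,3] = [2,3] − [1,3] + [1,2].
This gives a 24×16 integer matrix of rank 15; reducing to Smith normal form yields diagonal entries (1,1,1,1,1,1,1,1,1,1,1,1,1,1,1).

From H_k ≅ ker(∂_k) / im(∂_{k+1}) we obtain:

  H_1: rank ker ∂_1 − rank ∂_2 = (24 − 7) − 15 = 2, and the invariant factors of ∂_2 are all 1, so H_1 ≅ Z^2.

(K is a triangulation of the torus T^2.)

H_1 ≅ Z^2.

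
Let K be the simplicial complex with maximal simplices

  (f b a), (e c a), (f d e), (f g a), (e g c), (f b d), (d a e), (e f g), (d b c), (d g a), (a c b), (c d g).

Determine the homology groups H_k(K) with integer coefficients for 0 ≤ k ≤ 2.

H_0 = Z,  H_1 = Z_2,  H_2 = 0.

Order the vertices as a < b < c < d < e < f < g. Listing each simplex with vertices in this order, K has dimension 2 with simplices:

  0-simplices (7): a, b, c, d, e, f, g
  1-simplices (18): ab, ac, ad, ae, af, ag, bc, bd, bf, cd, ce, cg, de, df, dg, ef, eg, fg
  2-simplices (12): abc, abf, ace, ade, adg, afg, bcd, bdf, cdg, ceg, def, efg

Hence C_0 ≅ Z^7, C_1 ≅ Z^18, C_2 ≅ Z^12.

∂_1: C_1 → C_0 sends each edge [p,q] (with p < q) to q − p. For instance
  ∂cd = d − c.
As a 7×18 matrix over Z this has rank 6, with invariant factors (1,1,1,1,1,1).

∂_2: C_2 → C_1 maps a triangle to the signed sum of its edges. For instance
  ∂abc = bc − ac + ab,
  ∂ace = ce − ae + ac.
This gives a 18×12 integer matrix of rank 12; reducing to Smith normal form yields diagonal entries (1,1,1,1,1,1,1,1,1,1,1,2).

Computing H_k = (kernel of ∂_k) / (image of ∂_{k+1}):

  H_0: rank C_0 − rank ∂_1 = 7 − 6 = 1, and the invariant factors of ∂_1 are all 1, so H_0 ≅ Z.
  H_1: rank ker ∂_1 − rank ∂_2 = (18 − 6) − 12 = 0, and ∂_2 has invariant factor 2 > 1, so H_1 ≅ Z_2.
  H_2: rank ker ∂_2 − rank ∂_3 = (12 − 12) − 0 = 0, and there is no ∂_3, so H_2 ≅ 0.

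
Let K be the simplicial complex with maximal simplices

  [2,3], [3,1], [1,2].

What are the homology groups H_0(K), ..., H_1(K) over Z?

H_0 = Z,  H_1 = Z.

Fix the vertex order 1 < 2 < 3 and write every simplex with vertices in increasing order. Then dim K = 1 and the simplices of K are:

  0-simplices (3): [1], [2], [3]
  1-simplices (3): [1,2], [1,3], [2,3]

so the chain groups are C_0 ≅ Z^3, C_1 ≅ Z^3.

The boundary map ∂_1: C_1 → C_0 maps an edge to its endpoints' difference, ∂[p,q] = q − p.
The resulting 3×3 matrix has rank 2, and its Smith normal form has invariant factors (1,1).

Computing H_k = (kernel of ∂_k) / (image of ∂_{k+1}):

  H_0: rank C_0 − rank ∂_1 = 3 − 2 = 1, and the invariant factors of ∂_1 are all 1, so H_0 = Z.
  H_1: rank ker ∂_1 − rank ∂_2 = (3 − 2) − 0 = 1, and there is no ∂_2, so H_1 = Z.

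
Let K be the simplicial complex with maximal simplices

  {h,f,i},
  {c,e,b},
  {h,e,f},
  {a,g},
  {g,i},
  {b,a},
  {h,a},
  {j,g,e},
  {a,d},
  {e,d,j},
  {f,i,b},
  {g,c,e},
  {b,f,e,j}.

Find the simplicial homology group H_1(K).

K has 10 vertices, 23 edges, 11 triangles, 1 3-simplex.
rank ∂_1 = 9, rank ∂_2 = 10 ⇒ b_1 = 23 − 9 − 10 = 4; all invariant factors of ∂_2 are 1 so no torsion. So H_1 ≅ Z^4.

H_1 ≅ Z^4.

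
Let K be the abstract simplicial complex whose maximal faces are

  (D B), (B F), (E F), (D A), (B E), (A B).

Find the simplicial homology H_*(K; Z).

H_0 ≅ Z,  H_1 ≅ Z^2.

Fix the vertex order A < B < D < E < F and write every simplex with vertices in increasing order. Then dim K = 1 and the simplices of K are:

  0-simplices (5): A, B, D, E, F
  1-simplices (6): AB, AD, BD, BE, BF, EF

Hence C_0 ≅ Z^5, C_1 ≅ Z^6.

∂_1: C_1 → C_0 is given by ∂[p,q] = [q] − [p]. For instance
  ∂EF = F − E.
The resulting 5×6 matrix has rank 4, and its Smith normal form has invariant factors (1,1,1,1).

Now H_k = ker ∂_k / im ∂_{k+1}, so:

  H_0: rank C_0 − rank ∂_1 = 5 − 4 = 1, and the invariant factors of ∂_1 are all 1, so H_0 ≅ Z.
  H_1: rank ker ∂_1 − rank ∂_2 = (6 − 4) − 0 = 2, and there is no ∂_2, so H_1 ≅ Z^2.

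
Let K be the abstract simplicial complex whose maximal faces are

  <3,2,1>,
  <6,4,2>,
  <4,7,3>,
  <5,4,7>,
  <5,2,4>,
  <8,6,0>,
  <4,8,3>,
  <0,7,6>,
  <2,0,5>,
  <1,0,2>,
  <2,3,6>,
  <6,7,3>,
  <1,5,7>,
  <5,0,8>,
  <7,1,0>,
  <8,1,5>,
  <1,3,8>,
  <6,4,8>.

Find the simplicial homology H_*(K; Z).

H_0 ≅ Z,  H_1 ≅ Z ⊕ Z/2Z,  H_2 = 0.

K has 9 vertices, 27 edges, 18 triangles.
rank ∂_0 = 0, rank ∂_1 = 8 ⇒ b_0 = 9 − 0 − 8 = 1; all invariant factors of ∂_1 are 1 so no torsion. So H_0 = Z.
rank ∂_1 = 8, rank ∂_2 = 18 ⇒ b_1 = 27 − 8 − 18 = 1; ∂_2 has invariant factor(s) [2] giving torsion. So H_1 = Z ⊕ Z/2Z.
rank ∂_2 = 18, rank ∂_3 = 0 ⇒ b_2 = 18 − 18 − 0 = 0. So H_2 = 0.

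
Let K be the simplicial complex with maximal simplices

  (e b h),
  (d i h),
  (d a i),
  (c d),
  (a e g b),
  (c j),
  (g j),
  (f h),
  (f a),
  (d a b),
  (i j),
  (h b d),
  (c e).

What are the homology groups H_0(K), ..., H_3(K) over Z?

Take the total order a < b < c < d < e < f < g < h < i < j on the vertex set. Then K (dimension 3) consists of the simplices:

  0-simplices (10): a, b, c, d, e, f, g, h, i, j
  1-simplices (21): ab, ad, ae, af, ag, ai, bd, be, bg, bh, cd, ce, cj, dh, di, eg, eh, fh, gj, hi, ij
  2-simplices (9): abd, abe, abg, adi, aeg, bdh, beg, beh, dhi
  3-simplices (1): abeg

Hence C_0 ≅ Z^10, C_1 ≅ Z^21, C_2 ≅ Z^9, C_3 ≅ Z^1.

∂_1: C_1 → C_0 is given by ∂[p,q] = [q] − [p]. For instance
  ∂ai = i − a.
As a 10×21 matrix over Z this has rank 9, with invariant factors (1,1,1,1,1,1,1,1,1).

Boundary ∂_2: C_2 → C_1 acts by ∂[p,q,r] = [q,r] − [p,r] + [p,q]. For instance
  ∂abe = be − ae + ab,
  ∂dhi = hi − di + dh.
As a 21×9 matrix over Z this has rank 8, with invariant factors (1,1,1,1,1,1,1,1).

The boundary map ∂_3: C_3 → C_2 sends each 3-simplex σ to the alternating sum Σ_i (−1)^i (σ with its i-th vertex removed). For instance
  ∂abeg = beg − aeg + abg − abe.
The 9×1 boundary matrix has rank 1 and Smith normal form diag(1).

Now H_k = ker ∂_k / im ∂_{k+1}, so:

  H_0: rank C_0 − rank ∂_1 = 10 − 9 = 1, and the invariant factors of ∂_1 are all 1, so H_0 ≅ Z.
  H_1: rank ker ∂_1 − rank ∂_2 = (21 − 9) − 8 = 4, and the invariant factors of ∂_2 are all 1, so H_1 ≅ Z^4.
  H_2: rank ker ∂_2 − rank ∂_3 = (9 − 8) − 1 = 0, and the invariant factors of ∂_3 are all 1, so H_2 ≅ 0.
  H_3: rank ker ∂_3 − rank ∂_4 = (1 − 1) − 0 = 0, and there is no ∂_4, so H_3 ≅ 0.

As a check, the Euler characteristic is 10 − 21 + 9 − 1 = -3, which agrees with 1 − 4 + 0 − 0 = -3.

H_0 ≅ Z,  H_1 ≅ Z^4,  H_2 = 0,  H_3 = 0.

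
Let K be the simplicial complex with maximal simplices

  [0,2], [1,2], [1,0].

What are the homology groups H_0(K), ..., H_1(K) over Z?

H_0 ≅ Z,  H_1 ≅ Z.

We work with the vertex ordering 0 < 1 < 2. The simplices of K, each written with vertices in increasing order, are:

  0-simplices (3): [0], [1], [2]
  1-simplices (3): [0,1], [0,2], [1,2]

giving chain groups C_0 ≅ Z^3, C_1 ≅ Z^3.

The boundary map ∂_1: C_1 → C_0 is given by ∂[p,q] = [q] − [p]. For instance
  ∂[0,2] = [2] − [0].
As a 3×3 matrix over Z this has rank 2, with invariant factors (1,1).

Computing H_k = (kernel of ∂_k) / (image of ∂_{k+1}):

  H_0: rank C_0 − rank ∂_1 = 3 − 2 = 1, and the invariant factors of ∂_1 are all 1, so H_0 = Z.
  H_1: rank ker ∂_1 − rank ∂_2 = (3 − 2) − 0 = 1, and there is no ∂_2, so H_1 = Z.

As a check, the Euler characteristic is 3 − 3 = 0, which agrees with 1 − 1 = 0.
(K is a triangulation of the circle S^1.)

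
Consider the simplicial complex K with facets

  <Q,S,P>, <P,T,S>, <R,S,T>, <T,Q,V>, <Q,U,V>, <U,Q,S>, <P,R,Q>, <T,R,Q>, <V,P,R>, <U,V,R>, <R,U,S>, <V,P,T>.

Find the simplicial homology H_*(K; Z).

H_0 ≅ Z,  H_1 ≅ Z/2Z,  H_2 = 0.

Fix the vertex order P < Q < R < S < T < U < V and write every simplex with vertices in increasing order. Then dim K = 2 and the simplices of K are:

  0-simplices (7): P, Q, R, S, T, U, V
  1-simplices (18): PQ, PR, PS, PT, PV, QR, QS, QT, QU, QV, RS, RT, RU, RV, ST, SU, TV, UV
  2-simplices (12): PQR, PQS, PRV, PST, PTV, QRT, QSU, QTV, QUV, RST, RSU, RUV

giving chain groups C_0 ≅ Z^7, C_1 ≅ Z^18, C_2 ≅ Z^12.

Boundary ∂_1: C_1 → C_0 maps an edge to its endpoints' difference, ∂[p,q] = q − p. For instance
  ∂QT = T − Q.
As a 7×18 matrix over Z this has rank 6, with invariant factors (1,1,1,1,1,1).

The boundary map ∂_2: C_2 → C_1 acts by ∂[p,q,r] = [q,r] − [p,r] + [p,q]. For instance
  ∂QTV = TV − QV + QT,
  ∂RUV = UV − RV + RU.
The resulting 18×12 matrix has rank 12, and its Smith normal form has invariant factors (1,1,1,1,1,1,1,1,1,1,1,2).

From H_k ≅ ker(∂_k) / im(∂_{k+1}) we obtain:

  H_0: rank C_0 − rank ∂_1 = 7 − 6 = 1, and the invariant factors of ∂_1 are all 1, so H_0 ≅ Z.
  H_1: rank ker ∂_1 − rank ∂_2 = (18 − 6) − 12 = 0, and ∂_2 has invariant factor 2 > 1, so H_1 ≅ Z/2Z.
  H_2: rank ker ∂_2 − rank ∂_3 = (12 − 12) − 0 = 0, and there is no ∂_3, so H_2 ≅ 0.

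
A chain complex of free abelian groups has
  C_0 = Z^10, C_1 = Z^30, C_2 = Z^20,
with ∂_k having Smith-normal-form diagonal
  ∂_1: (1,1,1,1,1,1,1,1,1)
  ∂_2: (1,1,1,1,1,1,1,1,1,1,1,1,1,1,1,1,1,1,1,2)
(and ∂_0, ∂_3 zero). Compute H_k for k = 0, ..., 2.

H_0: b_0 = 10 − 0 − 9 = 1; torsion from ∂_1 factors > 1: none. So H_0 ≅ Z.
H_1: b_1 = 30 − 9 − 20 = 1; torsion from ∂_2 factors > 1: [2]. So H_1 ≅ Z × Z/2.
H_2: b_2 = 20 − 20 − 0 = 0; torsion from ∂_3 factors > 1: none. So H_2 ≅ 0.

H_0 ≅ Z,  H_1 ≅ Z × Z/2,  H_2 = 0.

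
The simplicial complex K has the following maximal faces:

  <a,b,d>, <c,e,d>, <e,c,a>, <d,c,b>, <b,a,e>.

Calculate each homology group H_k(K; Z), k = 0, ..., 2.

H_0 = Z,  H_1 = Z,  H_2 = 0.

Fix the vertex order a < b < c < d < e and write every simplex with vertices in increasing order. Then dim K = 2 and the simplices of K are:

  0-simplices (5): a, b, c, d, e
  1-simplices (10): ab, ac, ad, ae, bc, bd, be, cd, ce, de
  2-simplices (5): abd, abe, ace, bcd, cde

so the chain groups are C_0 ≅ Z^5, C_1 ≅ Z^10, C_2 ≅ Z^5.

∂_1: C_1 → C_0 maps an edge to its endpoints' difference, ∂[p,q] = q − p. For instance
  ∂ac = c − a.
This gives a 5×10 integer matrix of rank 4; reducing to Smith normal form yields diagonal entries (1,1,1,1).

The boundary map ∂_2: C_2 → C_1 acts by ∂[p,q,r] = [q,r] − [p,r] + [p,q]. For instance
  ∂abd = bd − ad + ab,
  ∂bcd = cd − bd + bc.
The 10×5 boundary matrix has rank 5 and Smith normal form diag(1,1,1,1,1).

Now H_k = ker ∂_k / im ∂_{k+1}, so:

  H_0: rank C_0 − rank ∂_1 = 5 − 4 = 1, and the invariant factors of ∂_1 are all 1, so H_0 ≅ Z.
  H_1: rank ker ∂_1 − rank ∂_2 = (10 − 4) − 5 = 1, and the invariant factors of ∂_2 are all 1, so H_1 ≅ Z.
  H_2: rank ker ∂_2 − rank ∂_3 = (5 − 5) − 0 = 0, and there is no ∂_3, so H_2 ≅ 0.

As a check, the Euler characteristic is 5 − 10 + 5 = 0, which agrees with 1 − 1 + 0 = 0.
(K is a triangulation of the Möbius band.)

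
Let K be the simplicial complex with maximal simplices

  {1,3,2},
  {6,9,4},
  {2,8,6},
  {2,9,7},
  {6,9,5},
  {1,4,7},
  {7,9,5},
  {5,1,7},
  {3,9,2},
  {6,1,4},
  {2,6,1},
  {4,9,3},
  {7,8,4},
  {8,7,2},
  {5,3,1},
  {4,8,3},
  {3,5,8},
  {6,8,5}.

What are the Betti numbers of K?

Take the total order 1 < 2 < 3 < 4 < 5 < 6 < 7 < 8 < 9 on the vertex set. Then K (dimension 2) consists of the simplices:

  0-simplices (9): [1], [2], [3], [4], [5], [6], [7], [8], [9]
  1-simplices (27): (27 of them)
  2-simplices (18): [1,2,3], [1,2,6], [1,3,5], [1,4,6], [1,4,7], [1,5,7], [2,3,9], [2,6,8], [2,7,8], [2,7,9], [3,4,8], [3,4,9], [3,5,8], [4,6,9], [4,7,8], [5,6,8], [5,6,9], [5,7,9]

so the chain groups are C_0 ≅ Z^9, C_1 ≅ Z^27, C_2 ≅ Z^18.

The boundary map ∂_1: C_1 → C_0 sends each edge [p,q] (with p < q) to q − p. For instance
  ∂[2,9] = [9] − [2].
The resulting 9×27 matrix has rank 8, and its Smith normal form has invariant factors (1,1,1,1,1,1,1,1).

Boundary ∂_2: C_2 → C_1 maps a triangle to the signed sum of its edges. For instance
  ∂[1,5,7] = [5,7] − [1,7] + [1,5],
  ∂[1,3,5] = [3,5] − [1,5] + [1,3].
This gives a 27×18 integer matrix of rank 17; reducing to Smith normal form yields diagonal entries (1,1,1,1,1,1,1,1,1,1,1,1,1,1,1,1,1).

Computing H_k = (kernel of ∂_k) / (image of ∂_{k+1}):

  H_0: rank C_0 − rank ∂_1 = 9 − 8 = 1, and the invariant factors of ∂_1 are all 1, so H_0 = Z.
  H_1: rank ker ∂_1 − rank ∂_2 = (27 − 8) − 17 = 2, and the invariant factors of ∂_2 are all 1, so H_1 = Z^2.
  H_2: rank ker ∂_2 − rank ∂_3 = (18 − 17) − 0 = 1, and there is no ∂_3, so H_2 = Z.

As a check, the Euler characteristic is 9 − 27 + 18 = 0, which agrees with 1 − 2 + 1 = 0.

Hence the Betti numbers are b_0 = 1, b_1 = 2, b_2 = 1.

b_0 = 1, b_1 = 2, b_2 = 1.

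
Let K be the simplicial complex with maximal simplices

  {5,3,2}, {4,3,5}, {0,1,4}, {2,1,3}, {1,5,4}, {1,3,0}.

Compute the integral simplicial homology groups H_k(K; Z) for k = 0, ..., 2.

H_0 = Z,  H_1 = Z,  H_2 = 0.

Fix the vertex order 0 < 1 < 2 < 3 < 4 < 5 and write every simplex with vertices in increasing order. Then dim K = 2 and the simplices of K are:

  0-simplices (6): [0], [1], [2], [3], [4], [5]
  1-simplices (12): [0,1], [0,3], [0,4], [1,2], [1,3], [1,4], [1,5], [2,3], [2,5], [3,4], [3,5], [4,5]
  2-simplices (6): [0,1,3], [0,1,4], [1,2,3], [1,4,5], [2,3,5], [3,4,5]

Hence C_0 ≅ Z^6, C_1 ≅ Z^12, C_2 ≅ Z^6.

∂_1: C_1 → C_0 maps an edge to its endpoints' difference, ∂[p,q] = q − p.
This gives a 6×12 integer matrix of rank 5; reducing to Smith normal form yields diagonal entries (1,1,1,1,1).

Boundary ∂_2: C_2 → C_1 maps a triangle to the signed sum of its edges. For instance
  ∂[1,4,5] = [4,5] − [1,5] + [1,4],
  ∂[0,1,4] = [1,4] − [0,4] + [0,1].
The 12×6 boundary matrix has rank 6 and Smith normal form diag(1,1,1,1,1,1).

Computing H_k = (kernel of ∂_k) / (image of ∂_{k+1}):

  H_0: rank C_0 − rank ∂_1 = 6 − 5 = 1, and the invariant factors of ∂_1 are all 1, so H_0 ≅ Z.
  H_1: rank ker ∂_1 − rank ∂_2 = (12 − 5) − 6 = 1, and the invariant factors of ∂_2 are all 1, so H_1 ≅ Z.
  H_2: rank ker ∂_2 − rank ∂_3 = (6 − 6) − 0 = 0, and there is no ∂_3, so H_2 ≅ 0.

(K is a triangulation of the cylinder S^1 x I.)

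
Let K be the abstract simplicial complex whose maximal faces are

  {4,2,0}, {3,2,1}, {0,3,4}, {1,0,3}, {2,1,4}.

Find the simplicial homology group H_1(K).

We work with the vertex ordering 0 < 1 < 2 < 3 < 4. The simplices of K, each written with vertices in increasing order, are:

  0-simplices (5): [0], [1], [2], [3], [4]
  1-simplices (10): [0,1], [0,2], [0,3], [0,4], [1,2], [1,3], [1,4], [2,3], [2,4], [3,4]
  2-simplices (5): [0,1,3], [0,2,4], [0,3,4], [1,2,3], [1,2,4]

Hence C_0 ≅ Z^5, C_1 ≅ Z^10, C_2 ≅ Z^5.

Boundary ∂_1: C_1 → C_0 sends each edge [p,q] (with p < q) to q − p.
This gives a 5×10 integer matrix of rank 4; reducing to Smith normal form yields diagonal entries (1,1,1,1).

The boundary map ∂_2: C_2 → C_1 acts by ∂[p,q,r] = [q,r] − [p,r] + [p,q]. For instance
  ∂[0,1,3] = [1,3] − [0,3] + [0,1],
  ∂[1,2,3] = [2,3] − [1,3] + [1,2].
The 10×5 boundary matrix has rank 5 and Smith normal form diag(1,1,1,1,1).

Now H_k = ker ∂_k / im ∂_{k+1}, so:

  H_1: rank ker ∂_1 − rank ∂_2 = (10 − 4) − 5 = 1, and the invariant factors of ∂_2 are all 1, so H_1 ≅ Z.

(K is a triangulation of the Möbius band.)

H_1 = Z.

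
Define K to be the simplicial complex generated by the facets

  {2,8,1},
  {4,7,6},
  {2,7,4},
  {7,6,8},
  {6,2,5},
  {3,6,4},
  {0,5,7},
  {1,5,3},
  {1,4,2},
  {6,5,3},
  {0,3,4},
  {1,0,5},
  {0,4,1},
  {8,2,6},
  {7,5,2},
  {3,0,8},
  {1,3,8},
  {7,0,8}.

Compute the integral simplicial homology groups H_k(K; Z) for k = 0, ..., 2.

Order the vertices as 0 < 1 < 2 < 3 < 4 < 5 < 6 < 7 < 8. Listing each simplex with vertices in this order, K has dimension 2 with simplices:

  0-simplices (9): [0], [1], [2], [3], [4], [5], [6], [7], [8]
  1-simplices (27): (27 of them)
  2-simplices (18): [0,1,4], [0,1,5], [0,3,4], [0,3,8], [0,5,7], [0,7,8], [1,2,4], [1,2,8], [1,3,5], [1,3,8], [2,4,7], [2,5,6], [2,5,7], [2,6,8], [3,4,6], [3,5,6], [4,6,7], [6,7,8]

so the chain groups are C_0 ≅ Z^9, C_1 ≅ Z^27, C_2 ≅ Z^18.

∂_1: C_1 → C_0 is given by ∂[p,q] = [q] − [p]. For instance
  ∂[3,8] = [8] − [3].
This gives a 9×27 integer matrix of rank 8; reducing to Smith normal form yields diagonal entries (1,1,1,1,1,1,1,1).

The boundary map ∂_2: C_2 → C_1 acts by ∂[p,q,r] = [q,r] − [p,r] + [p,q]. For instance
  ∂[4,6,7] = [6,7] − [4,7] + [4,6],
  ∂[0,7,8] = [7,8] − [0,8] + [0,7].
This gives a 27×18 integer matrix of rank 18; reducing to Smith normal form yields diagonal entries (1,1,1,1,1,1,1,1,1,1,1,1,1,1,1,1,1,2).

Computing H_k = (kernel of ∂_k) / (image of ∂_{k+1}):

  H_0: rank C_0 − rank ∂_1 = 9 − 8 = 1, and the invariant factors of ∂_1 are all 1, so H_0 = Z.
  H_1: rank ker ∂_1 − rank ∂_2 = (27 − 8) − 18 = 1, and ∂_2 has invariant factor 2 > 1, so H_1 = Z ⊕ Z/2.
  H_2: rank ker ∂_2 − rank ∂_3 = (18 − 18) − 0 = 0, and there is no ∂_3, so H_2 = 0.

As a check, the Euler characteristic is 9 − 27 + 18 = 0, which agrees with 1 − 1 + 0 = 0.

H_0 = Z,  H_1 = Z ⊕ Z/2,  H_2 = 0.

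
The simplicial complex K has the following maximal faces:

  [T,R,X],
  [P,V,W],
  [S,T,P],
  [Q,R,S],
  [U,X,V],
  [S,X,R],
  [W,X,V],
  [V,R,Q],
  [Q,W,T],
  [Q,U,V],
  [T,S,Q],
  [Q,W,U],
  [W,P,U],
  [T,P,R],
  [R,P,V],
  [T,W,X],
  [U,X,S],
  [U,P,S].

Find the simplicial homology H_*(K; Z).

H_0 ≅ Z,  H_1 ≅ Z ⊕ Z_2,  H_2 = 0.

Fix the vertex order P < Q < R < S < T < U < V < W < X and write every simplex with vertices in increasing order. Then dim K = 2 and the simplices of K are:

  0-simplices (9): P, Q, R, S, T, U, V, W, X
  1-simplices (27): PR, PS, PT, PU, PV, PW, QR, QS, QT, QU, QV, QW, RS, RT, RV, RX, ST, SU, SX, TW, TX, UV, UW, UX, VW, VX, WX
  2-simplices (18): PRT, PRV, PST, PSU, PUW, PVW, QRS, QRV, QST, QTW, QUV, QUW, RSX, RTX, SUX, TWX, UVX, VWX

giving chain groups C_0 ≅ Z^9, C_1 ≅ Z^27, C_2 ≅ Z^18.

∂_1: C_1 → C_0 sends each edge [p,q] (with p < q) to q − p. For instance
  ∂PR = R − P.
The 9×27 boundary matrix has rank 8 and Smith normal form diag(1,1,1,1,1,1,1,1).

The boundary map ∂_2: C_2 → C_1 acts by ∂[p,q,r] = [q,r] − [p,r] + [p,q]. For instance
  ∂SUX = UX − SX + SU,
  ∂VWX = WX − VX + VW.
The resulting 27×18 matrix has rank 18, and its Smith normal form has invariant factors (1,1,1,1,1,1,1,1,1,1,1,1,1,1,1,1,1,2).

Reading off H_k = ker ∂_k / im ∂_{k+1}:

  H_0: rank C_0 − rank ∂_1 = 9 − 8 = 1, and the invariant factors of ∂_1 are all 1, so H_0 ≅ Z.
  H_1: rank ker ∂_1 − rank ∂_2 = (27 − 8) − 18 = 1, and ∂_2 has invariant factor 2 > 1, so H_1 ≅ Z ⊕ Z_2.
  H_2: rank ker ∂_2 − rank ∂_3 = (18 − 18) − 0 = 0, and there is no ∂_3, so H_2 ≅ 0.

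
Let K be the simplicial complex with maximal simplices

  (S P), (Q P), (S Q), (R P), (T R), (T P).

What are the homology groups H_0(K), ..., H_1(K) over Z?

H_0 = Z,  H_1 = Z^2.

Take the total order P < Q < R < S < T on the vertex set. Then K (dimension 1) consists of the simplices:

  0-simplices (5): P, Q, R, S, T
  1-simplices (6): PQ, PR, PS, PT, QS, RT

giving chain groups C_0 ≅ Z^5, C_1 ≅ Z^6.

Boundary ∂_1: C_1 → C_0 maps an edge to its endpoints' difference, ∂[p,q] = q − p.
As a 5×6 matrix over Z this has rank 4, with invariant factors (1,1,1,1).

Now H_k = ker ∂_k / im ∂_{k+1}, so:

  H_0: rank C_0 − rank ∂_1 = 5 − 4 = 1, and the invariant factors of ∂_1 are all 1, so H_0 ≅ Z.
  H_1: rank ker ∂_1 − rank ∂_2 = (6 − 4) − 0 = 2, and there is no ∂_2, so H_1 ≅ Z^2.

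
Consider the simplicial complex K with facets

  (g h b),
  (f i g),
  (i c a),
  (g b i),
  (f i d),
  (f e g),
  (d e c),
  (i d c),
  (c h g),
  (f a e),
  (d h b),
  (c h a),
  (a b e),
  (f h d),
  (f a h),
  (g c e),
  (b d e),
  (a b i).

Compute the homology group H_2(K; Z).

K has 9 vertices, 27 edges, 18 triangles.
rank ∂_2 = 17, rank ∂_3 = 0 ⇒ b_2 = 18 − 17 − 0 = 1. So H_2 ≅ Z.

H_2 = Z.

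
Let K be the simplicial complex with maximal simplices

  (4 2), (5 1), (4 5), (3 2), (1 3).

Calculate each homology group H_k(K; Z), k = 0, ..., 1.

H_0 ≅ Z,  H_1 ≅ Z.

K has 5 vertices, 5 edges.
rank ∂_0 = 0, rank ∂_1 = 4 ⇒ b_0 = 5 − 0 − 4 = 1; all invariant factors of ∂_1 are 1 so no torsion. So H_0 = Z.
rank ∂_1 = 4, rank ∂_2 = 0 ⇒ b_1 = 5 − 4 − 0 = 1. So H_1 = Z.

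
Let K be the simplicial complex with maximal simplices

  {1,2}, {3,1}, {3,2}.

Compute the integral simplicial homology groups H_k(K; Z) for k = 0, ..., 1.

Order the vertices as 1 < 2 < 3. Listing each simplex with vertices in this order, K has dimension 1 with simplices:

  0-simplices (3): [1], [2], [3]
  1-simplices (3): [1,2], [1,3], [2,3]

so the chain groups are C_0 ≅ Z^3, C_1 ≅ Z^3.

Boundary ∂_1: C_1 → C_0 is given by ∂[p,q] = [q] − [p].
This gives a 3×3 integer matrix of rank 2; reducing to Smith normal form yields diagonal entries (1,1).

Now H_k = ker ∂_k / im ∂_{k+1}, so:

  H_0: rank C_0 − rank ∂_1 = 3 − 2 = 1, and the invariant factors of ∂_1 are all 1, so H_0 ≅ Z.
  H_1: rank ker ∂_1 − rank ∂_2 = (3 − 2) − 0 = 1, and there is no ∂_2, so H_1 ≅ Z.

(K is a triangulation of the circle S^1.)

H_0 ≅ Z,  H_1 ≅ Z.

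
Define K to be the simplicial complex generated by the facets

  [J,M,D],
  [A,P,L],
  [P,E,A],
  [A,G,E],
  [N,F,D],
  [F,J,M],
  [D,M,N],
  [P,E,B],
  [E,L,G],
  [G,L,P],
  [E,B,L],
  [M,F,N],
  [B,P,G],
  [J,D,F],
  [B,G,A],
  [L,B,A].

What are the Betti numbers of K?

We work with the vertex ordering A < B < D < E < F < G < J < L < M < N < P. The simplices of K, each written with vertices in increasing order, are:

  0-simplices (11): A, B, D, E, F, G, J, L, M, N, P
  1-simplices (24): AB, AE, AG, AL, AP, BE, BG, BL, BP, DF, DJ, DM, DN, EG, EL, EP, FJ, FM, FN, GL, GP, JM, LP, MN
  2-simplices (16): ABG, ABL, AEG, AEP, ALP, BEL, BEP, BGP, DFJ, DFN, DJM, DMN, EGL, FJM, FMN, GLP

giving chain groups C_0 ≅ Z^11, C_1 ≅ Z^24, C_2 ≅ Z^16.

Boundary ∂_1: C_1 → C_0 sends each edge [p,q] (with p < q) to q − p. For instance
  ∂FJ = J − F.
This gives a 11×24 integer matrix of rank 9; reducing to Smith normal form yields diagonal entries (1,1,1,1,1,1,1,1,1).

Boundary ∂_2: C_2 → C_1 acts by ∂[p,q,r] = [q,r] − [p,r] + [p,q]. For instance
  ∂AEG = EG − AG + AE,
  ∂ALP = LP − AP + AL.
As a 24×16 matrix over Z this has rank 15, with invariant factors (1,1,1,1,1,1,1,1,1,1,1,1,1,1,2).

Computing H_k = (kernel of ∂_k) / (image of ∂_{k+1}):

  H_0: rank C_0 − rank ∂_1 = 11 − 9 = 2, and the invariant factors of ∂_1 are all 1, so H_0 ≅ Z^2.
  H_1: rank ker ∂_1 − rank ∂_2 = (24 − 9) − 15 = 0, and ∂_2 has invariant factor 2 > 1, so H_1 ≅ Z/2.
  H_2: rank ker ∂_2 − rank ∂_3 = (16 − 15) − 0 = 1, and there is no ∂_3, so H_2 ≅ Z.

Hence the Betti numbers are b_0 = 2, b_1 = 0, b_2 = 1.

b_0 = 2, b_1 = 0, b_2 = 1.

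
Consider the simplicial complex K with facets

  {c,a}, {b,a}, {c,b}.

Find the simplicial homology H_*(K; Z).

Order the vertices as a < b < c. Listing each simplex with vertices in this order, K has dimension 1 with simplices:

  0-simplices (3): a, b, c
  1-simplices (3): ab, ac, bc

giving chain groups C_0 ≅ Z^3, C_1 ≅ Z^3.

Boundary ∂_1: C_1 → C_0 sends each edge [p,q] (with p < q) to q − p.
This gives a 3×3 integer matrix of rank 2; reducing to Smith normal form yields diagonal entries (1,1).

Reading off H_k = ker ∂_k / im ∂_{k+1}:

  H_0: rank C_0 − rank ∂_1 = 3 − 2 = 1, and the invariant factors of ∂_1 are all 1, so H_0 ≅ Z.
  H_1: rank ker ∂_1 − rank ∂_2 = (3 − 2) − 0 = 1, and there is no ∂_2, so H_1 ≅ Z.

H_0 ≅ Z,  H_1 ≅ Z.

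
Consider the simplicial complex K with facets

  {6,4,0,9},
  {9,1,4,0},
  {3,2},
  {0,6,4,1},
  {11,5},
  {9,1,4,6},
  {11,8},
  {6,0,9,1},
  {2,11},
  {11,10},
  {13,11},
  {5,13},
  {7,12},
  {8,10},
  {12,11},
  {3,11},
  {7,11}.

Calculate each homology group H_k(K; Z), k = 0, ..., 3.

Fix the vertex order 0 < 1 < 2 < 3 < 4 < 5 < 6 < 7 < 8 < 9 < 10 < 11 < 12 < 13 and write every simplex with vertices in increasing order. Then dim K = 3 and the simplices of K are:

  0-simplices (14): [0], [1], [2], [3], [4], [5], [6], [7], [8], [9], [10], [11], [12], [13]
  1-simplices (22): (22 of them)
  2-simplices (10): [0,1,4], [0,1,6], [0,1,9], [0,4,6], [0,4,9], [0,6,9], [1,4,6], [1,4,9], [1,6,9], [4,6,9]
  3-simplices (5): [0,1,4,6], [0,1,4,9], [0,1,6,9], [0,4,6,9], [1,4,6,9]

so the chain groups are C_0 ≅ Z^14, C_1 ≅ Z^22, C_2 ≅ Z^10, C_3 ≅ Z^5.

∂_1: C_1 → C_0 is given by ∂[p,q] = [q] − [p].
The resulting 14×22 matrix has rank 12, and its Smith normal form has invariant factors (1,1,1,1,1,1,1,1,1,1,1,1).

∂_2: C_2 → C_1 acts by ∂[p,q,r] = [q,r] − [p,r] + [p,q]. For instance
  ∂[0,1,6] = [1,6] − [0,6] + [0,1],
  ∂[1,4,9] = [4,9] − [1,9] + [1,4].
The resulting 22×10 matrix has rank 6, and its Smith normal form has invariant factors (1,1,1,1,1,1).

Boundary ∂_3: C_3 → C_2 sends each 3-simplex σ to the alternating sum Σ_i (−1)^i (σ with its i-th vertex removed). For instance
  ∂[0,1,4,6] = [1,4,6] − [0,4,6] + [0,1,6] − [0,1,4],
  ∂[1,4,6,9] = [4,6,9] − [1,6,9] + [1,4,9] − [1,4,6].
As a 10×5 matrix over Z this has rank 4, with invariant factors (1,1,1,1).

Reading off H_k = ker ∂_k / im ∂_{k+1}:

  H_0: rank C_0 − rank ∂_1 = 14 − 12 = 2, and the invariant factors of ∂_1 are all 1, so H_0 = Z^2.
  H_1: rank ker ∂_1 − rank ∂_2 = (22 − 12) − 6 = 4, and the invariant factors of ∂_2 are all 1, so H_1 = Z^4.
  H_2: rank ker ∂_2 − rank ∂_3 = (10 − 6) − 4 = 0, and the invariant factors of ∂_3 are all 1, so H_2 = 0.
  H_3: rank ker ∂_3 − rank ∂_4 = (5 − 4) − 0 = 1, and there is no ∂_4, so H_3 = Z.

(K is a triangulation of the disjoint union of a wedge of 4 circles and the 3-sphere S^3.)

H_0 = Z^2,  H_1 = Z^4,  H_2 = 0,  H_3 = Z.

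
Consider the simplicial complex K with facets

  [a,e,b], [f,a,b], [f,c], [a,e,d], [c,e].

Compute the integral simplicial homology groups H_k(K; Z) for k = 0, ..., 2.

Order the vertices as a < b < c < d < e < f. Listing each simplex with vertices in this order, K has dimension 2 with simplices:

  0-simplices (6): a, b, c, d, e, f
  1-simplices (9): ab, ad, ae, af, be, bf, ce, cf, de
  2-simplices (3): abe, abf, ade

giving chain groups C_0 ≅ Z^6, C_1 ≅ Z^9, C_2 ≅ Z^3.

∂_1: C_1 → C_0 sends each edge [p,q] (with p < q) to q − p.
The resulting 6×9 matrix has rank 5, and its Smith normal form has invariant factors (1,1,1,1,1).

∂_2: C_2 → C_1 acts by ∂[p,q,r] = [q,r] − [p,r] + [p,q]. For instance
  ∂ade = de − ae + ad,
  ∂abf = bf − af + ab.
This gives a 9×3 integer matrix of rank 3; reducing to Smith normal form yields diagonal entries (1,1,1).

From H_k ≅ ker(∂_k) / im(∂_{k+1}) we obtain:

  H_0: rank C_0 − rank ∂_1 = 6 − 5 = 1, and the invariant factors of ∂_1 are all 1, so H_0 ≅ Z.
  H_1: rank ker ∂_1 − rank ∂_2 = (9 − 5) − 3 = 1, and the invariant factors of ∂_2 are all 1, so H_1 ≅ Z.
  H_2: rank ker ∂_2 − rank ∂_3 = (3 − 3) − 0 = 0, and there is no ∂_3, so H_2 ≅ 0.

H_0 = Z,  H_1 = Z,  H_2 = 0.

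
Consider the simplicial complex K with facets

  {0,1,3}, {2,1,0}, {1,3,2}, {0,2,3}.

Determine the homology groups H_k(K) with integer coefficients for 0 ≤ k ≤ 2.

H_0 = Z,  H_1 = 0,  H_2 = Z.

Order the vertices as 0 < 1 < 2 < 3. Listing each simplex with vertices in this order, K has dimension 2 with simplices:

  0-simplices (4): [0], [1], [2], [3]
  1-simplices (6): [0,1], [0,2], [0,3], [1,2], [1,3], [2,3]
  2-simplices (4): [0,1,2], [0,1,3], [0,2,3], [1,2,3]

so the chain groups are C_0 ≅ Z^4, C_1 ≅ Z^6, C_2 ≅ Z^4.

∂_1: C_1 → C_0 maps an edge to its endpoints' difference, ∂[p,q] = q − p. For instance
  ∂[1,2] = [2] − [1].
The resulting 4×6 matrix has rank 3, and its Smith normal form has invariant factors (1,1,1).

∂_2: C_2 → C_1 sends each 2-simplex [p,q,r] to [q,r] − [p,r] + [p,q]. For instance
  ∂[0,2,3] = [2,3] − [0,3] + [0,2],
  ∂[0,1,2] = [1,2] − [0,2] + [0,1].
This gives a 6×4 integer matrix of rank 3; reducing to Smith normal form yields diagonal entries (1,1,1).

From H_k ≅ ker(∂_k) / im(∂_{k+1}) we obtain:

  H_0: rank C_0 − rank ∂_1 = 4 − 3 = 1, and the invariant factors of ∂_1 are all 1, so H_0 = Z.
  H_1: rank ker ∂_1 − rank ∂_2 = (6 − 3) − 3 = 0, and the invariant factors of ∂_2 are all 1, so H_1 = 0.
  H_2: rank ker ∂_2 − rank ∂_3 = (4 − 3) − 0 = 1, and there is no ∂_3, so H_2 = Z.

As a check, the Euler characteristic is 4 − 6 + 4 = 2, which agrees with 1 − 0 + 1 = 2.
(K is a triangulation of the 2-sphere S^2.)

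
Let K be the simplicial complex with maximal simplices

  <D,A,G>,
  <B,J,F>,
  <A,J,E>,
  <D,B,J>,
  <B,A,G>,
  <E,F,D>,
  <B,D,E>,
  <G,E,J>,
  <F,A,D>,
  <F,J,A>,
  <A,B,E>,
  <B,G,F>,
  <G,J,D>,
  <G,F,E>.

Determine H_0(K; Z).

H_0 = Z.

We work with the vertex ordering A < B < D < E < F < G < J. The simplices of K, each written with vertices in increasing order, are:

  0-simplices (7): A, B, D, E, F, G, J
  1-simplices (21): AB, AD, AE, AF, AG, AJ, BD, BE, BF, BG, BJ, DE, DF, DG, DJ, EF, EG, EJ, FG, FJ, GJ
  2-simplices (14): ABE, ABG, ADF, ADG, AEJ, AFJ, BDE, BDJ, BFG, BFJ, DEF, DGJ, EFG, EGJ

Hence C_0 ≅ Z^7, C_1 ≅ Z^21, C_2 ≅ Z^14.

The boundary map ∂_1: C_1 → C_0 maps an edge to its endpoints' difference, ∂[p,q] = q − p. For instance
  ∂AG = G − A.
The 7×21 boundary matrix has rank 6 and Smith normal form diag(1,1,1,1,1,1).

The boundary map ∂_2: C_2 → C_1 sends each 2-simplex [p,q,r] to [q,r] − [p,r] + [p,q]. For instance
  ∂BDE = DE − BE + BD,
  ∂AFJ = FJ − AJ + AF.
As a 21×14 matrix over Z this has rank 13, with invariant factors (1,1,1,1,1,1,1,1,1,1,1,1,1).

From H_k ≅ ker(∂_k) / im(∂_{k+1}) we obtain:

  H_0: rank C_0 − rank ∂_1 = 7 − 6 = 1, and the invariant factors of ∂_1 are all 1, so H_0 = Z.

(K is a triangulation of the torus T^2.)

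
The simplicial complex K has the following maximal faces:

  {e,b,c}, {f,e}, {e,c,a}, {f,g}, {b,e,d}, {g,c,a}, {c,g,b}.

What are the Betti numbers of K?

K has 7 vertices, 12 edges, 5 triangles.
rank ∂_0 = 0, rank ∂_1 = 6 ⇒ b_0 = 7 − 0 − 6 = 1; all invariant factors of ∂_1 are 1 so no torsion. So H_0 ≅ Z.
rank ∂_1 = 6, rank ∂_2 = 5 ⇒ b_1 = 12 − 6 − 5 = 1; all invariant factors of ∂_2 are 1 so no torsion. So H_1 ≅ Z.
rank ∂_2 = 5, rank ∂_3 = 0 ⇒ b_2 = 5 − 5 − 0 = 0. So H_2 ≅ 0.

b_0 = 1, b_1 = 1, b_2 = 0.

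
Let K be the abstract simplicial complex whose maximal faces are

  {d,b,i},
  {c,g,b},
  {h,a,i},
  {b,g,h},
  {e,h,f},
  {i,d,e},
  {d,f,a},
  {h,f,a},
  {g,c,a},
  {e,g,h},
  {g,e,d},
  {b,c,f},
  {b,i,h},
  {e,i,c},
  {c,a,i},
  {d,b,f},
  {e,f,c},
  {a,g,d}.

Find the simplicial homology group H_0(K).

H_0 ≅ Z.

Order the vertices as a < b < c < d < e < f < g < h < i. Listing each simplex with vertices in this order, K has dimension 2 with simplices:

  0-simplices (9): a, b, c, d, e, f, g, h, i
  1-simplices (27): ac, ad, af, ag, ah, ai, bc, bd, bf, bg, bh, bi, ce, cf, cg, ci, de, df, dg, di, ef, eg, eh, ei, fh, gh, hi
  2-simplices (18): acg, aci, adf, adg, afh, ahi, bcf, bcg, bdf, bdi, bgh, bhi, cef, cei, deg, dei, efh, egh

Hence C_0 ≅ Z^9, C_1 ≅ Z^27, C_2 ≅ Z^18.

∂_1: C_1 → C_0 maps an edge to its endpoints' difference, ∂[p,q] = q − p. For instance
  ∂dg = g − d.
This gives a 9×27 integer matrix of rank 8; reducing to Smith normal form yields diagonal entries (1,1,1,1,1,1,1,1).

∂_2: C_2 → C_1 acts by ∂[p,q,r] = [q,r] − [p,r] + [p,q]. For instance
  ∂acg = cg − ag + ac,
  ∂ahi = hi − ai + ah.
This gives a 27×18 integer matrix of rank 17; reducing to Smith normal form yields diagonal entries (1,1,1,1,1,1,1,1,1,1,1,1,1,1,1,1,1).

Reading off H_k = ker ∂_k / im ∂_{k+1}:

  H_0: rank C_0 − rank ∂_1 = 9 − 8 = 1, and the invariant factors of ∂_1 are all 1, so H_0 ≅ Z.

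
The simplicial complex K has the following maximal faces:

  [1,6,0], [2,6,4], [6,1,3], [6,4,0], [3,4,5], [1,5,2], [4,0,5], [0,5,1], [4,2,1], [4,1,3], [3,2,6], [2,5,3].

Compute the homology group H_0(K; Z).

Order the vertices as 0 < 1 < 2 < 3 < 4 < 5 < 6. Listing each simplex with vertices in this order, K has dimension 2 with simplices:

  0-simplices (7): [0], [1], [2], [3], [4], [5], [6]
  1-simplices (18): [0,1], [0,4], [0,5], [0,6], [1,2], [1,3], [1,4], [1,5], [1,6], [2,3], [2,4], [2,5], [2,6], [3,4], [3,5], [3,6], [4,5], [4,6]
  2-simplices (12): [0,1,5], [0,1,6], [0,4,5], [0,4,6], [1,2,4], [1,2,5], [1,3,4], [1,3,6], [2,3,5], [2,3,6], [2,4,6], [3,4,5]

so the chain groups are C_0 ≅ Z^7, C_1 ≅ Z^18, C_2 ≅ Z^12.

Boundary ∂_1: C_1 → C_0 is given by ∂[p,q] = [q] − [p]. For instance
  ∂[1,5] = [5] − [1].
As a 7×18 matrix over Z this has rank 6, with invariant factors (1,1,1,1,1,1).

Boundary ∂_2: C_2 → C_1 maps a triangle to the signed sum of its edges. For instance
  ∂[1,3,6] = [3,6] − [1,6] + [1,3],
  ∂[0,1,5] = [1,5] − [0,5] + [0,1].
This gives a 18×12 integer matrix of rank 12; reducing to Smith normal form yields diagonal entries (1,1,1,1,1,1,1,1,1,1,1,2).

Reading off H_k = ker ∂_k / im ∂_{k+1}:

  H_0: rank C_0 − rank ∂_1 = 7 − 6 = 1, and the invariant factors of ∂_1 are all 1, so H_0 = Z.

(K is a triangulation of the real projective plane RP^2.)

H_0 = Z.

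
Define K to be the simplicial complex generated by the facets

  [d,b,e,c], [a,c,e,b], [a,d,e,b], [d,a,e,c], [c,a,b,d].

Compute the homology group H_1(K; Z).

H_1 ≅ 0.

K has 5 vertices, 10 edges, 10 triangles, 5 3-simplices.
rank ∂_1 = 4, rank ∂_2 = 6 ⇒ b_1 = 10 − 4 − 6 = 0; all invariant factors of ∂_2 are 1 so no torsion. So H_1 = 0.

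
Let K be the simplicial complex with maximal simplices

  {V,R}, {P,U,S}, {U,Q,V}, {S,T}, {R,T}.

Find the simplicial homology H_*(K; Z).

Fix the vertex order P < Q < R < S < T < U < V and write every simplex with vertices in increasing order. Then dim K = 2 and the simplices of K are:

  0-simplices (7): P, Q, R, S, T, U, V
  1-simplices (9): PS, PU, QU, QV, RT, RV, ST, SU, UV
  2-simplices (2): PSU, QUV

giving chain groups C_0 ≅ Z^7, C_1 ≅ Z^9, C_2 ≅ Z^2.

∂_1: C_1 → C_0 is given by ∂[p,q] = [q] − [p]. For instance
  ∂QV = V − Q.
This gives a 7×9 integer matrix of rank 6; reducing to Smith normal form yields diagonal entries (1,1,1,1,1,1).

Boundary ∂_2: C_2 → C_1 acts by ∂[p,q,r] = [q,r] − [p,r] + [p,q]. For instance
  ∂PSU = SU − PU + PS,
  ∂QUV = UV − QV + QU.
The resulting 9×2 matrix has rank 2, and its Smith normal form has invariant factors (1,1).

From H_k ≅ ker(∂_k) / im(∂_{k+1}) we obtain:

  H_0: rank C_0 − rank ∂_1 = 7 − 6 = 1, and the invariant factors of ∂_1 are all 1, so H_0 ≅ Z.
  H_1: rank ker ∂_1 − rank ∂_2 = (9 − 6) − 2 = 1, and the invariant factors of ∂_2 are all 1, so H_1 ≅ Z.
  H_2: rank ker ∂_2 − rank ∂_3 = (2 − 2) − 0 = 0, and there is no ∂_3, so H_2 ≅ 0.

As a check, the Euler characteristic is 7 − 9 + 2 = 0, which agrees with 1 − 1 + 0 = 0.

H_0 = Z,  H_1 = Z,  H_2 = 0.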